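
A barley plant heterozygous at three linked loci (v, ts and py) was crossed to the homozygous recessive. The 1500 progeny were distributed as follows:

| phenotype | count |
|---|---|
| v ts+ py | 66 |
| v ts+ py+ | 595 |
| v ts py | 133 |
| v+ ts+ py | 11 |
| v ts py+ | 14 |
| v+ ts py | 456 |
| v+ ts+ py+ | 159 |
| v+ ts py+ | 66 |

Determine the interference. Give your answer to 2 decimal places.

0.25

The two most frequent reciprocal classes, v+ ts py and v ts+ py+, are the parental types, so the F1 was v+ ts py / v ts+ py+.
The two rarest classes, v+ ts+ py and v ts py+, are the double crossovers. Comparing them with the parentals, only the ts allele has switched, so ts is the middle locus and the order is v – ts – py.
v–ts: (292 + 25)/1500 = 0.2113; ts–py: (132 + 25)/1500 = 0.1047.
Expected DCO frequency = 0.2113 × 0.1047 ≈ 0.02212; observed = 25/1500 ≈ 0.01667.
Coefficient of coincidence = 0.01667/0.02212 ≈ 0.75; interference = 1 − 0.75 = 0.25.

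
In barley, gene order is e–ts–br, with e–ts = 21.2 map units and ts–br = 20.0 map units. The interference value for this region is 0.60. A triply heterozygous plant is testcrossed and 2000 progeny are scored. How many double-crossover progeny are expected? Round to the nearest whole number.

34

Map distances give recombination frequencies of 0.212 and 0.200 for the two intervals.
With interference 0.60 (so coincidence = 0.40), expected double-crossover frequency = 0.212 × 0.200 × 0.40 = 0.01696.
Expected number = 0.01696 × 2000 = 33.92 ≈ 34.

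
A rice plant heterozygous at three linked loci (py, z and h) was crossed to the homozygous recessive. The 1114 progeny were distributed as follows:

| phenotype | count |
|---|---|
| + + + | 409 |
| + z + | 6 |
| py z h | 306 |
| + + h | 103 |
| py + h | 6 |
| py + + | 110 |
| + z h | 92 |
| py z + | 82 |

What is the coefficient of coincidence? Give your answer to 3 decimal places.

The two most frequent reciprocal classes, py z h and + + +, are the parental types, so the F1 was py z h / + + +.
The two rarest classes, py + h and + z +, are the double crossovers. Comparing them with the parentals, only the z allele has switched, so z is the middle locus and the order is h – z – py.
h–z: (185 + 12)/1114 = 0.1768; z–py: (202 + 12)/1114 = 0.1921.
Expected DCO frequency = 0.1768 × 0.1921 ≈ 0.03396; observed = 12/1114 ≈ 0.01077.
Coefficient of coincidence = 0.01077/0.03396 ≈ 0.317.

0.317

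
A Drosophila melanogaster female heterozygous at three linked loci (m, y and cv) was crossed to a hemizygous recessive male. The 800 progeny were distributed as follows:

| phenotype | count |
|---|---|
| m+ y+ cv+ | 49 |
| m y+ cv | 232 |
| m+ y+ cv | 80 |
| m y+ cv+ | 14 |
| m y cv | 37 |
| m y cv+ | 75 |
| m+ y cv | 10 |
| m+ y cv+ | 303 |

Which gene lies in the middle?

The two most frequent reciprocal classes, m+ y cv+ and m y+ cv, are the parental types, so the F1 was m+ y cv+ / m y+ cv.
The two rarest classes, m+ y cv and m y+ cv+, are the double crossovers. Comparing them with the parentals, only the cv allele has switched, so cv is the middle locus and the order is y – cv – m.

cv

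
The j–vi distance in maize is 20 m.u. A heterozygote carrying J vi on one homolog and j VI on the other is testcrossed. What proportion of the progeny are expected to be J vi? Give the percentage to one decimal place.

A map distance of 20 m.u. corresponds to a recombination frequency of 0.200.
The F1 is J vi / j VI, so J vi is a parental gamete class with expected frequency (1 − r)/2 = 0.800/2 = 0.4000.
That is 0.4000 = 40.0% of the progeny.

40.0%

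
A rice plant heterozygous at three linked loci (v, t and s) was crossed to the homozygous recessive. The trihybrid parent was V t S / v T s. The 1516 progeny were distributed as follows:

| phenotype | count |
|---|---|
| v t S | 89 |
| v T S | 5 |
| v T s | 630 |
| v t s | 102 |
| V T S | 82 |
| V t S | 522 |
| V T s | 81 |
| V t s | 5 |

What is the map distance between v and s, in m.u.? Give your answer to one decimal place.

11.9 m.u.

The two rarest classes, V t s and v T S, are the double crossovers. Comparing them with the parentals, only the s allele has switched, so s is the middle locus and the order is v – s – t.
Crossovers in the v–s interval produce the single-crossover classes v t S and V T s (89 + 81 = 170) plus the double crossovers (10).
RF(v–s) = (170 + 10) / 1516 = 180/1516 = 0.1187 → 11.9 m.u.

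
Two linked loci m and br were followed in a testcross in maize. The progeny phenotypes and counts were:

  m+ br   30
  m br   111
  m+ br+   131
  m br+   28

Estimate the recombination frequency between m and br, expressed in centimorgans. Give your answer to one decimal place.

The two most frequent classes, m+ br+ (131) and m br (111), are the parental types, so the F1 was m+ br+ / m br.
The recombinant classes are m+ br and m br+: 30 + 28 = 58.
Recombination frequency = 58/300 = 0.1933 ≈ 19.3%, i.e. 19.3 centimorgans.

19.3 centimorgans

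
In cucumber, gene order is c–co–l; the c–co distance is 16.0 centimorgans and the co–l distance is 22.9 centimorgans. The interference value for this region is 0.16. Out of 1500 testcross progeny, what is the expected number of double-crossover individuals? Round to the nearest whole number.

46

Map distances give recombination frequencies of 0.160 and 0.229 for the two intervals.
With interference 0.16 (so coincidence = 0.84), expected double-crossover frequency = 0.160 × 0.229 × 0.84 = 0.03078.
Expected number = 0.03078 × 1500 = 46.17 ≈ 46.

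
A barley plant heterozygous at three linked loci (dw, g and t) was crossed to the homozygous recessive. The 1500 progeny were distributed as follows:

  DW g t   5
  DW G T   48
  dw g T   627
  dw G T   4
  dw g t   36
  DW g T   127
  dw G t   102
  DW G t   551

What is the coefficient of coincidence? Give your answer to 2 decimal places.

0.61

The two most frequent reciprocal classes, dw g T and DW G t, are the parental types, so the F1 was dw g T / DW G t.
The two rarest classes, dw G T and DW g t, are the double crossovers. Comparing them with the parentals, only the g allele has switched, so g is the middle locus and the order is dw – g – t.
dw–g: (229 + 9)/1500 = 0.1587; g–t: (84 + 9)/1500 = 0.0620.
Expected DCO frequency = 0.1587 × 0.0620 ≈ 0.00984; observed = 9/1500 ≈ 0.00600.
Coefficient of coincidence = 0.00600/0.00984 ≈ 0.61.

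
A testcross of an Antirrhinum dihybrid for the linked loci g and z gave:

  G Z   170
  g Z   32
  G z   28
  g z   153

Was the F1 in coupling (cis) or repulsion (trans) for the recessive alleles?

The two most frequent classes are G Z (170) and g z (153); these are the parental (non-recombinant) types.
So the F1 carried G Z on one chromosome and g z on the other — the recessive alleles are on the same chromosome (cis / coupling).

cis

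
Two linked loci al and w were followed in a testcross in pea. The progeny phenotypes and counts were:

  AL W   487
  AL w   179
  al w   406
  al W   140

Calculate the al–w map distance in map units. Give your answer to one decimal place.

26.3 map units

The two most frequent classes, AL W (487) and al w (406), are the parental types, so the F1 was AL W / al w.
The recombinant classes are AL w and al W: 179 + 140 = 319.
Recombination frequency = 319/1212 = 0.2632 ≈ 26.3%, i.e. 26.3 map units.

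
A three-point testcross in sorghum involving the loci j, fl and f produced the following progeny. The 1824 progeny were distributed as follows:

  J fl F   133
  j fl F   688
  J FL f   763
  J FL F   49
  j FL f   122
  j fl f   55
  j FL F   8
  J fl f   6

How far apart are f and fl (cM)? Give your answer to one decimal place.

6.5 cM

The two most frequent reciprocal classes, J FL f and j fl F, are the parental types, so the F1 was J FL f / j fl F.
The two rarest classes, J fl f and j FL F, are the double crossovers. Comparing them with the parentals, only the fl allele has switched, so fl is the middle locus and the order is f – fl – j.
Crossovers in the f–fl interval produce the single-crossover classes J FL F and j fl f (49 + 55 = 104) plus the double crossovers (14).
RF(f–fl) = (104 + 14) / 1824 = 118/1824 = 0.0647 → 6.5 cM.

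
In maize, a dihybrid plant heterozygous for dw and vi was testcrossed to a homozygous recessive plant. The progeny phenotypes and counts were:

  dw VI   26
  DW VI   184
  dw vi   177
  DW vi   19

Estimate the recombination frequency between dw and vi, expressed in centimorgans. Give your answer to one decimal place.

The two most frequent classes, DW VI (184) and dw vi (177), are the parental types, so the F1 was DW VI / dw vi.
The recombinant classes are DW vi and dw VI: 19 + 26 = 45.
Recombination frequency = 45/406 = 0.1108 ≈ 11.1%, i.e. 11.1 centimorgans.

11.1 centimorgans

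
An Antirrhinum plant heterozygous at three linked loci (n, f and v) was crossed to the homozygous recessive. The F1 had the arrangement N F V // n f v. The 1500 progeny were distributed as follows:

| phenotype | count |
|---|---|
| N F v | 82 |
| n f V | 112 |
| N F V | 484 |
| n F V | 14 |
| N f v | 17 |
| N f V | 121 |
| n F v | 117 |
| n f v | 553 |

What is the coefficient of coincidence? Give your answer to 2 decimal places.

The two rarest classes, n F V and N f v, are the double crossovers. Comparing them with the parentals, only the n allele has switched, so n is the middle locus and the order is f – n – v.
f–n: (238 + 31)/1500 = 0.1793; n–v: (194 + 31)/1500 = 0.1500.
Expected DCO frequency = 0.1793 × 0.1500 ≈ 0.02689; observed = 31/1500 ≈ 0.02067.
Coefficient of coincidence = 0.02067/0.02689 ≈ 0.77.

0.77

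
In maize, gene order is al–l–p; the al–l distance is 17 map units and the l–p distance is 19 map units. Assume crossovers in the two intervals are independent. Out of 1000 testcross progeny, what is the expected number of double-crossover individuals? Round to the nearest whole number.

Map distances give recombination frequencies of 0.170 and 0.190 for the two intervals.
With no interference, expected double-crossover frequency = 0.170 × 0.190 = 0.03230.
Expected number = 0.03230 × 1000 = 32.30 ≈ 32.

32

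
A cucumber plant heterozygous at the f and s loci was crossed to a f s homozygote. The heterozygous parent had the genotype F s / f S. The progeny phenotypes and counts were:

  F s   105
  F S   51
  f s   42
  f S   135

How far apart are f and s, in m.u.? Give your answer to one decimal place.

The recombinant classes are F S and f s: 51 + 42 = 93.
Recombination frequency = 93/333 = 0.2793 ≈ 27.9%, i.e. 27.9 m.u.

27.9 m.u.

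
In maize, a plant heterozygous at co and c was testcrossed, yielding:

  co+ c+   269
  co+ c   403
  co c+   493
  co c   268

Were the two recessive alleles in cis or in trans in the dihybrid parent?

trans

The two most frequent classes are co+ c (403) and co c+ (493); these are the parental (non-recombinant) types.
So the F1 carried co+ c on one chromosome and co c+ on the other — the recessive alleles are on opposite chromosomes (trans / repulsion).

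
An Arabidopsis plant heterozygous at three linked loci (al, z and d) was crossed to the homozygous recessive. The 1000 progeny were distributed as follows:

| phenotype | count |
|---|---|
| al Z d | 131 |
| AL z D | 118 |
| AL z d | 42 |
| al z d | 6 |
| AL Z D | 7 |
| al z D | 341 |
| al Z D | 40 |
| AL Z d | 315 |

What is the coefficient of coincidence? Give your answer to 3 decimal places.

0.522

The two most frequent reciprocal classes, AL Z d and al z D, are the parental types, so the F1 was AL Z d / al z D.
The two rarest classes, AL Z D and al z d, are the double crossovers. Comparing them with the parentals, only the d allele has switched, so d is the middle locus and the order is z – d – al.
z–d: (82 + 13)/1000 = 0.0950; d–al: (249 + 13)/1000 = 0.2620.
Expected DCO frequency = 0.0950 × 0.2620 ≈ 0.02489; observed = 13/1000 ≈ 0.01300.
Coefficient of coincidence = 0.01300/0.02489 ≈ 0.522.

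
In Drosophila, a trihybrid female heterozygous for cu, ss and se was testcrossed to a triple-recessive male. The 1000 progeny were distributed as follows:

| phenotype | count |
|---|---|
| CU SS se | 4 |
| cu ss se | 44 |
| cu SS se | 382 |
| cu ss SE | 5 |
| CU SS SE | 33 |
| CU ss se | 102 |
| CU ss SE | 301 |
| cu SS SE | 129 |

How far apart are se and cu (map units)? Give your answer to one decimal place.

The two most frequent reciprocal classes, cu SS se and CU ss SE, are the parental types, so the F1 was cu SS se / CU ss SE.
The two rarest classes, CU SS se and cu ss SE, are the double crossovers. Comparing them with the parentals, only the cu allele has switched, so cu is the middle locus and the order is ss – cu – se.
Crossovers in the cu–se interval produce the single-crossover classes cu SS SE and CU ss se (129 + 102 = 231) plus the double crossovers (9).
RF(cu–se) = (231 + 9) / 1000 = 240/1000 = 0.2400 → 24.0 map units.

24.0 map units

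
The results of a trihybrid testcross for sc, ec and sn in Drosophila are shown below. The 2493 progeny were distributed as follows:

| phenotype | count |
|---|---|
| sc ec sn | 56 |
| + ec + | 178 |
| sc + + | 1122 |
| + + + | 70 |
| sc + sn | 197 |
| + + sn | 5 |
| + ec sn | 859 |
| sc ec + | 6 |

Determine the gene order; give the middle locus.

The two most frequent reciprocal classes, sc + + and + ec sn, are the parental types, so the F1 was sc + + / + ec sn.
The two rarest classes, sc ec + and + + sn, are the double crossovers. Comparing them with the parentals, only the ec allele has switched, so ec is the middle locus and the order is sc – ec – sn.

ec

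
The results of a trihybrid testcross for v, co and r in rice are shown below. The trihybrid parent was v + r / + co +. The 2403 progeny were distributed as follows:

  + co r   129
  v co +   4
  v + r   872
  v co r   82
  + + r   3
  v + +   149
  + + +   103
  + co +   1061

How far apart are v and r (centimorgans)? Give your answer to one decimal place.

11.9 centimorgans

The two rarest classes, + + r and v co +, are the double crossovers. Comparing them with the parentals, only the v allele has switched, so v is the middle locus and the order is co – v – r.
Crossovers in the v–r interval produce the single-crossover classes v + + and + co r (149 + 129 = 278) plus the double crossovers (7).
RF(v–r) = (278 + 7) / 2403 = 285/2403 = 0.1186 → 11.9 centimorgans.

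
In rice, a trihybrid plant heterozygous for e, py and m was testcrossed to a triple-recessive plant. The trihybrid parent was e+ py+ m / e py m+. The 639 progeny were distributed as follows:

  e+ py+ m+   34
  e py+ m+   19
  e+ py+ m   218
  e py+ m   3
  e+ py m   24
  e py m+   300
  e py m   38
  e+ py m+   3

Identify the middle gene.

The two rarest classes, e py+ m and e+ py m+, are the double crossovers. Comparing them with the parentals, only the e allele has switched, so e is the middle locus and the order is py – e – m.

e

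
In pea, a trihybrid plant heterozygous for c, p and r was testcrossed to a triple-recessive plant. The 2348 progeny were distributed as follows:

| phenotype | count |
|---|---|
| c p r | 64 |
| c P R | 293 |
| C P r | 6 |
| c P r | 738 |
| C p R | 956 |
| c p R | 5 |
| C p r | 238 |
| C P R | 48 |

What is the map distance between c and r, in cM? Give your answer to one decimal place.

23.1 cM

The two most frequent reciprocal classes, C p R and c P r, are the parental types, so the F1 was C p R / c P r.
The two rarest classes, c p R and C P r, are the double crossovers. Comparing them with the parentals, only the c allele has switched, so c is the middle locus and the order is p – c – r.
Crossovers in the c–r interval produce the single-crossover classes C p r and c P R (238 + 293 = 531) plus the double crossovers (11).
RF(c–r) = (531 + 11) / 2348 = 542/2348 = 0.2308 → 23.1 cM.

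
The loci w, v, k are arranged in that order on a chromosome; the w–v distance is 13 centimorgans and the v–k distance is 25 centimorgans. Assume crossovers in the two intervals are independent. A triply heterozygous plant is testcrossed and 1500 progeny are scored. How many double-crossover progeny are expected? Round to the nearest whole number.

49

Map distances give recombination frequencies of 0.130 and 0.250 for the two intervals.
With no interference, expected double-crossover frequency = 0.130 × 0.250 = 0.03250.
Expected number = 0.03250 × 1500 = 48.75 ≈ 49.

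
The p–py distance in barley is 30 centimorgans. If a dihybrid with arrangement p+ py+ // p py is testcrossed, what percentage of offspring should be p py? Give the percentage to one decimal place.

35.0%

A map distance of 30 centimorgans corresponds to a recombination frequency of 0.300.
The F1 is p+ py+ / p py, so p py is a parental gamete class with expected frequency (1 − r)/2 = 0.700/2 = 0.3500.
That is 0.3500 = 35.0% of the progeny.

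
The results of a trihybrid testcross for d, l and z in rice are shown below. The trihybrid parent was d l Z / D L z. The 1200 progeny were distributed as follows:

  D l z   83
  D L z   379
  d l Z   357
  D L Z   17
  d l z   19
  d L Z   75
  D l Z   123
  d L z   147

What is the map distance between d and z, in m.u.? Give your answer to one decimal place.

The two rarest classes, d l z and D L Z, are the double crossovers. Comparing them with the parentals, only the z allele has switched, so z is the middle locus and the order is d – z – l.
Crossovers in the d–z interval produce the single-crossover classes D l Z and d L z (123 + 147 = 270) plus the double crossovers (36).
RF(d–z) = (270 + 36) / 1200 = 306/1200 = 0.2550 → 25.5 m.u.

25.5 m.u.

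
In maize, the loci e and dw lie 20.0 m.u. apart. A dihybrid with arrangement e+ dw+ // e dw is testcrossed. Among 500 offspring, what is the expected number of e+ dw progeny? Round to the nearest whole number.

50

A map distance of 20.0 m.u. corresponds to a recombination frequency of 0.200.
The F1 is e+ dw+ / e dw, so e+ dw is a recombinant gamete class with expected frequency r/2 = 0.200/2 = 0.1000.
Expected number = 0.1000 × 500 = 50.00 ≈ 50.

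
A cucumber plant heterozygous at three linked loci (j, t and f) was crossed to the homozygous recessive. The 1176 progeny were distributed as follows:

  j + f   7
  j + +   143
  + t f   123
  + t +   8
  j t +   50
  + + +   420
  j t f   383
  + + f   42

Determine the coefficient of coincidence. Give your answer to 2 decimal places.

0.59

The two most frequent reciprocal classes, + + + and j t f, are the parental types, so the F1 was + + + / j t f.
The two rarest classes, + t + and j + f, are the double crossovers. Comparing them with the parentals, only the t allele has switched, so t is the middle locus and the order is f – t – j.
f–t: (92 + 15)/1176 = 0.0910; t–j: (266 + 15)/1176 = 0.2389.
Expected DCO frequency = 0.0910 × 0.2389 ≈ 0.02174; observed = 15/1176 ≈ 0.01276.
Coefficient of coincidence = 0.01276/0.02174 ≈ 0.59.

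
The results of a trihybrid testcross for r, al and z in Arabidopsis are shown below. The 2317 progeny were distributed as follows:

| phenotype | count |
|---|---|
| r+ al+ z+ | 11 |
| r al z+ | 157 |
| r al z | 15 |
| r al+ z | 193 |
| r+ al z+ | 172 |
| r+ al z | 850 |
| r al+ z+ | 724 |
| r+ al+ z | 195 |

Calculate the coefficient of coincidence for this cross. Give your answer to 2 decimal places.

The two most frequent reciprocal classes, r al+ z+ and r+ al z, are the parental types, so the F1 was r al+ z+ / r+ al z.
The two rarest classes, r+ al+ z+ and r al z, are the double crossovers. Comparing them with the parentals, only the r allele has switched, so r is the middle locus and the order is z – r – al.
z–r: (365 + 26)/2317 = 0.1688; r–al: (352 + 26)/2317 = 0.1631.
Expected DCO frequency = 0.1688 × 0.1631 ≈ 0.02753; observed = 26/2317 ≈ 0.01122.
Coefficient of coincidence = 0.01122/0.02753 ≈ 0.41.

0.41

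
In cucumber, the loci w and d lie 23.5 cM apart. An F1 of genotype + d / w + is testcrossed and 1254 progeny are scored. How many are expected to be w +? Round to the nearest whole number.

A map distance of 23.5 cM corresponds to a recombination frequency of 0.235.
The F1 is + d / w +, so w + is a parental gamete class with expected frequency (1 − r)/2 = 0.765/2 = 0.3825.
Expected number = 0.3825 × 1254 = 479.66 ≈ 480.

480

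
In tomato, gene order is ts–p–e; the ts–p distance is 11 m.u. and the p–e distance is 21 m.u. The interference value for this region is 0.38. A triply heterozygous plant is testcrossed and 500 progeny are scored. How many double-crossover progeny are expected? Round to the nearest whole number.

Map distances give recombination frequencies of 0.110 and 0.210 for the two intervals.
With interference 0.38 (so coincidence = 0.62), expected double-crossover frequency = 0.110 × 0.210 × 0.62 = 0.01432.
Expected number = 0.01432 × 500 = 7.16 ≈ 7.

7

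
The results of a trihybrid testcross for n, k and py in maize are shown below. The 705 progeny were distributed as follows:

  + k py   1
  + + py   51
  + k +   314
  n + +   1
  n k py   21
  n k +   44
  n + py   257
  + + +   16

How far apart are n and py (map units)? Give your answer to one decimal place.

13.8 map units

The two most frequent reciprocal classes, n + py and + k +, are the parental types, so the F1 was n + py / + k +.
The two rarest classes, n + + and + k py, are the double crossovers. Comparing them with the parentals, only the py allele has switched, so py is the middle locus and the order is n – py – k.
Crossovers in the n–py interval produce the single-crossover classes + + py and n k + (51 + 44 = 95) plus the double crossovers (2).
RF(n–py) = (95 + 2) / 705 = 97/705 = 0.1376 → 13.8 map units.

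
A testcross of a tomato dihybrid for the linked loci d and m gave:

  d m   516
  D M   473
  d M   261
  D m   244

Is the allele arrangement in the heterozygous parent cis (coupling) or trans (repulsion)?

cis

The two most frequent classes are D M (473) and d m (516); these are the parental (non-recombinant) types.
So the F1 carried D M on one chromosome and d m on the other — the recessive alleles are on the same chromosome (cis / coupling).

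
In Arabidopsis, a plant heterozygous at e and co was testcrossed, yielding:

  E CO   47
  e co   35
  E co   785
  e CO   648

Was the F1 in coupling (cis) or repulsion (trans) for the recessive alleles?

The two most frequent classes are E co (785) and e CO (648); these are the parental (non-recombinant) types.
So the F1 carried E co on one chromosome and e CO on the other — the recessive alleles are on opposite chromosomes (trans / repulsion).

trans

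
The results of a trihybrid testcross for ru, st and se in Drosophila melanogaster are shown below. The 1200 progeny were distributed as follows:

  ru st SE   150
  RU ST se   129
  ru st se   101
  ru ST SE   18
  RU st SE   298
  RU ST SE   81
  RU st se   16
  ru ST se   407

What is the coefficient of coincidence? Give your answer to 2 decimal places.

0.60

The two most frequent reciprocal classes, RU st SE and ru ST se, are the parental types, so the F1 was RU st SE / ru ST se.
The two rarest classes, RU st se and ru ST SE, are the double crossovers. Comparing them with the parentals, only the se allele has switched, so se is the middle locus and the order is st – se – ru.
st–se: (182 + 34)/1200 = 0.1800; se–ru: (279 + 34)/1200 = 0.2608.
Expected DCO frequency = 0.1800 × 0.2608 ≈ 0.04694; observed = 34/1200 ≈ 0.02833.
Coefficient of coincidence = 0.02833/0.04694 ≈ 0.60.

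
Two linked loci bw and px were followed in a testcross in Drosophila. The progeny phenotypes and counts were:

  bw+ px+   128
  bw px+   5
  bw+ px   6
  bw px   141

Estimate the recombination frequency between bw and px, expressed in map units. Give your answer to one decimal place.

3.9 map units

The two most frequent classes, bw+ px+ (128) and bw px (141), are the parental types, so the F1 was bw+ px+ / bw px.
The recombinant classes are bw+ px and bw px+: 6 + 5 = 11.
Recombination frequency = 11/280 = 0.0393 ≈ 3.9%, i.e. 3.9 map units.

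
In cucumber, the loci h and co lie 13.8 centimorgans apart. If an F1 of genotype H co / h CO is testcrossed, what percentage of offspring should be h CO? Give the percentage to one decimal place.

A map distance of 13.8 centimorgans corresponds to a recombination frequency of 0.138.
The F1 is H co / h CO, so h CO is a parental gamete class with expected frequency (1 − r)/2 = 0.862/2 = 0.4310.
That is 0.4310 = 43.1% of the progeny.

43.1%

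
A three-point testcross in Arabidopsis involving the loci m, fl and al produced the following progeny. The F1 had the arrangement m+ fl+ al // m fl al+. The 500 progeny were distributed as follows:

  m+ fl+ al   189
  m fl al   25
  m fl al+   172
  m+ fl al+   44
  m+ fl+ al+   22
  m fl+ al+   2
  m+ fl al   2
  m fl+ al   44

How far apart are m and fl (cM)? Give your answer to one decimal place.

The two rarest classes, m+ fl al and m fl+ al+, are the double crossovers. Comparing them with the parentals, only the fl allele has switched, so fl is the middle locus and the order is al – fl – m.
Crossovers in the fl–m interval produce the single-crossover classes m fl+ al and m+ fl al+ (44 + 44 = 88) plus the double crossovers (4).
RF(fl–m) = (88 + 4) / 500 = 92/500 = 0.1840 → 18.4 cM.

18.4 cM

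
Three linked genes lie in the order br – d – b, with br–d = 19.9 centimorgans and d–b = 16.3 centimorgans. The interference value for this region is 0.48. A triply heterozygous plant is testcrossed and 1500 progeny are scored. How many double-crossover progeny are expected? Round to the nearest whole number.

Map distances give recombination frequencies of 0.199 and 0.163 for the two intervals.
With interference 0.48 (so coincidence = 0.52), expected double-crossover frequency = 0.199 × 0.163 × 0.52 = 0.01687.
Expected number = 0.01687 × 1500 = 25.30 ≈ 25.

25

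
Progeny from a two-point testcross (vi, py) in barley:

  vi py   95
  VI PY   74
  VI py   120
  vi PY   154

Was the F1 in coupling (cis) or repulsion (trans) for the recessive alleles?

The two most frequent classes are VI py (120) and vi PY (154); these are the parental (non-recombinant) types.
So the F1 carried VI py on one chromosome and vi PY on the other — the recessive alleles are on opposite chromosomes (trans / repulsion).

trans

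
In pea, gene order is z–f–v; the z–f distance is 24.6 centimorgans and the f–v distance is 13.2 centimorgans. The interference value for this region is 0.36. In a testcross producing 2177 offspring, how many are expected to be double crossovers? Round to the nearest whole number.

Map distances give recombination frequencies of 0.246 and 0.132 for the two intervals.
With interference 0.36 (so coincidence = 0.64), expected double-crossover frequency = 0.246 × 0.132 × 0.64 = 0.02078.
Expected number = 0.02078 × 2177 = 45.24 ≈ 45.

45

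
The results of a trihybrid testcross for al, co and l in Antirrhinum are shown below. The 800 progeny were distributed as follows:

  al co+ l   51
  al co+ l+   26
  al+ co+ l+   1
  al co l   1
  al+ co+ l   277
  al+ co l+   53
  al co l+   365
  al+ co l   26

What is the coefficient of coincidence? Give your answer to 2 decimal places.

The two most frequent reciprocal classes, al+ co+ l and al co l+, are the parental types, so the F1 was al+ co+ l / al co l+.
The two rarest classes, al+ co+ l+ and al co l, are the double crossovers. Comparing them with the parentals, only the l allele has switched, so l is the middle locus and the order is al – l – co.
al–l: (104 + 2)/800 = 0.1325; l–co: (52 + 2)/800 = 0.0675.
Expected DCO frequency = 0.1325 × 0.0675 ≈ 0.00894; observed = 2/800 ≈ 0.00250.
Coefficient of coincidence = 0.00250/0.00894 ≈ 0.28.

0.28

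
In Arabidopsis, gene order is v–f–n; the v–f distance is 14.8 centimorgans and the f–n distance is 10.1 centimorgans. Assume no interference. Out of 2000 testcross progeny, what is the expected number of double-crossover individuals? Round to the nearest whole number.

Map distances give recombination frequencies of 0.148 and 0.101 for the two intervals.
With no interference, expected double-crossover frequency = 0.148 × 0.101 = 0.01495.
Expected number = 0.01495 × 2000 = 29.90 ≈ 30.

30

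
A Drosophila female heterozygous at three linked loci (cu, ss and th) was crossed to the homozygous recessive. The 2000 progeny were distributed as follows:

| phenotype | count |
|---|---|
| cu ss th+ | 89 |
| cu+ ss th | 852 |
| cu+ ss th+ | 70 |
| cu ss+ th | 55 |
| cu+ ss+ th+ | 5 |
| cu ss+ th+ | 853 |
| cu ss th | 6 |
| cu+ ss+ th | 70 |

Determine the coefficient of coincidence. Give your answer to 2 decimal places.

0.95

The two most frequent reciprocal classes, cu ss+ th+ and cu+ ss th, are the parental types, so the F1 was cu ss+ th+ / cu+ ss th.
The two rarest classes, cu+ ss+ th+ and cu ss th, are the double crossovers. Comparing them with the parentals, only the cu allele has switched, so cu is the middle locus and the order is th – cu – ss.
th–cu: (125 + 11)/2000 = 0.0680; cu–ss: (159 + 11)/2000 = 0.0850.
Expected DCO frequency = 0.0680 × 0.0850 ≈ 0.00578; observed = 11/2000 ≈ 0.00550.
Coefficient of coincidence = 0.00550/0.00578 ≈ 0.95.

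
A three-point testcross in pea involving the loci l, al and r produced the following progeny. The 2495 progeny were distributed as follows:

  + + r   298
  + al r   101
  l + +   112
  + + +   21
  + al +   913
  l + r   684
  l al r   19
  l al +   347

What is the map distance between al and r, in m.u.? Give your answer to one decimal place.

The two most frequent reciprocal classes, l + r and + al +, are the parental types, so the F1 was l + r / + al +.
The two rarest classes, l al r and + + +, are the double crossovers. Comparing them with the parentals, only the al allele has switched, so al is the middle locus and the order is r – al – l.
Crossovers in the r–al interval produce the single-crossover classes l + + and + al r (112 + 101 = 213) plus the double crossovers (40).
RF(r–al) = (213 + 40) / 2495 = 253/2495 = 0.1014 → 10.1 m.u.

10.1 m.u.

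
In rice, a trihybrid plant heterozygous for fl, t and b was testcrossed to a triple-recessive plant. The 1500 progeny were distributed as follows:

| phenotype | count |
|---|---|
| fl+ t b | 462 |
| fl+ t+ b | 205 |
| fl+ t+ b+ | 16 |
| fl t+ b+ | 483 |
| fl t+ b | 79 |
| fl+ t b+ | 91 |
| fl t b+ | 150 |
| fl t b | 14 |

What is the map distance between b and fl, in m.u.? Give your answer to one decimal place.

13.3 m.u.

The two most frequent reciprocal classes, fl t+ b+ and fl+ t b, are the parental types, so the F1 was fl t+ b+ / fl+ t b.
The two rarest classes, fl+ t+ b+ and fl t b, are the double crossovers. Comparing them with the parentals, only the fl allele has switched, so fl is the middle locus and the order is t – fl – b.
Crossovers in the fl–b interval produce the single-crossover classes fl t+ b and fl+ t b+ (79 + 91 = 170) plus the double crossovers (30).
RF(fl–b) = (170 + 30) / 1500 = 200/1500 = 0.1333 → 13.3 m.u.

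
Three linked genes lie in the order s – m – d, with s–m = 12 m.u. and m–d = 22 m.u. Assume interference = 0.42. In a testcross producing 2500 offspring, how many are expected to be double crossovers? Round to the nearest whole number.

38

Map distances give recombination frequencies of 0.120 and 0.220 for the two intervals.
With interference 0.42 (so coincidence = 0.58), expected double-crossover frequency = 0.120 × 0.220 × 0.58 = 0.01531.
Expected number = 0.01531 × 2500 = 38.28 ≈ 38.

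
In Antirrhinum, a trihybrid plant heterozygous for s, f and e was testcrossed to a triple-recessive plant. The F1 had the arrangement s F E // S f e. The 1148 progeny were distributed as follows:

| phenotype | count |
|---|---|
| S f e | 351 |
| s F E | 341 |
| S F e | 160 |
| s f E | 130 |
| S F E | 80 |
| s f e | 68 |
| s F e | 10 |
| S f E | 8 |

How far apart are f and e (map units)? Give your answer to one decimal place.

The two rarest classes, s F e and S f E, are the double crossovers. Comparing them with the parentals, only the e allele has switched, so e is the middle locus and the order is f – e – s.
Crossovers in the f–e interval produce the single-crossover classes s f E and S F e (130 + 160 = 290) plus the double crossovers (18).
RF(f–e) = (290 + 18) / 1148 = 308/1148 = 0.2683 → 26.8 map units.

26.8 map units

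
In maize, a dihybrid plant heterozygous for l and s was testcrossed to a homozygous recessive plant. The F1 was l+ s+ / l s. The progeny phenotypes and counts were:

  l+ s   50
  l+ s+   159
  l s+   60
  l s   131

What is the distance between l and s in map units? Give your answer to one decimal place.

27.5 map units

The recombinant classes are l+ s and l s+: 50 + 60 = 110.
Recombination frequency = 110/400 = 0.2750 ≈ 27.5%, i.e. 27.5 map units.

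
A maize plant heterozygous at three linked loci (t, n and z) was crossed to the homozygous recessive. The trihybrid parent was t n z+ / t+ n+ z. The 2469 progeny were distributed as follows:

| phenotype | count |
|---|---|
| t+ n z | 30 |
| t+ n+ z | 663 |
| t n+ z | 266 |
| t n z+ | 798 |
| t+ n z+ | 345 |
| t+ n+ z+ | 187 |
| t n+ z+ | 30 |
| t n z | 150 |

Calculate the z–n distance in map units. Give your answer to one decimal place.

16.1 map units

The two rarest classes, t n+ z+ and t+ n z, are the double crossovers. Comparing them with the parentals, only the n allele has switched, so n is the middle locus and the order is z – n – t.
Crossovers in the z–n interval produce the single-crossover classes t n z and t+ n+ z+ (150 + 187 = 337) plus the double crossovers (60).
RF(z–n) = (337 + 60) / 2469 = 397/2469 = 0.1608 → 16.1 map units.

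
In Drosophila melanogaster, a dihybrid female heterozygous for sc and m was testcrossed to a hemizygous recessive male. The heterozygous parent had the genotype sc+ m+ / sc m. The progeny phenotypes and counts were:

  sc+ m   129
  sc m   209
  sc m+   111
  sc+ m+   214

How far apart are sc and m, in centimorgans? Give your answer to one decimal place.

36.2 centimorgans

The recombinant classes are sc+ m and sc m+: 129 + 111 = 240.
Recombination frequency = 240/663 = 0.3620 ≈ 36.2%, i.e. 36.2 centimorgans.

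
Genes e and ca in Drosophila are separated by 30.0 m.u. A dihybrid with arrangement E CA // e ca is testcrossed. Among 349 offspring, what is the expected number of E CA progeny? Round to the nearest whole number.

122

A map distance of 30.0 m.u. corresponds to a recombination frequency of 0.300.
The F1 is E CA / e ca, so E CA is a parental gamete class with expected frequency (1 − r)/2 = 0.700/2 = 0.3500.
Expected number = 0.3500 × 349 = 122.15 ≈ 122.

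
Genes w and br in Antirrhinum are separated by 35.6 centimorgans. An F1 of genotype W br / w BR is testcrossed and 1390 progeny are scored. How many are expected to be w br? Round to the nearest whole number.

247

A map distance of 35.6 centimorgans corresponds to a recombination frequency of 0.356.
The F1 is W br / w BR, so w br is a recombinant gamete class with expected frequency r/2 = 0.356/2 = 0.1780.
Expected number = 0.1780 × 1390 = 247.42 ≈ 247.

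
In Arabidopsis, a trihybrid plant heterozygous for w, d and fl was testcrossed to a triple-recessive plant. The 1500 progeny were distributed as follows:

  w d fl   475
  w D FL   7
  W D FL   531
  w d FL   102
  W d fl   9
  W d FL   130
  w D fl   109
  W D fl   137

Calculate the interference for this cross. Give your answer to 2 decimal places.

0.63

The two most frequent reciprocal classes, w d fl and W D FL, are the parental types, so the F1 was w d fl / W D FL.
The two rarest classes, W d fl and w D FL, are the double crossovers. Comparing them with the parentals, only the w allele has switched, so w is the middle locus and the order is d – w – fl.
d–w: (239 + 16)/1500 = 0.1700; w–fl: (239 + 16)/1500 = 0.1700.
Expected DCO frequency = 0.1700 × 0.1700 ≈ 0.02890; observed = 16/1500 ≈ 0.01067.
Coefficient of coincidence = 0.01067/0.02890 ≈ 0.37; interference = 1 − 0.37 = 0.63.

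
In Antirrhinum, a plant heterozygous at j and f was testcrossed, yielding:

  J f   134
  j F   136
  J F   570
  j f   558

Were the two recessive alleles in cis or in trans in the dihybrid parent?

cis

The two most frequent classes are J F (570) and j f (558); these are the parental (non-recombinant) types.
So the F1 carried J F on one chromosome and j f on the other — the recessive alleles are on the same chromosome (cis / coupling).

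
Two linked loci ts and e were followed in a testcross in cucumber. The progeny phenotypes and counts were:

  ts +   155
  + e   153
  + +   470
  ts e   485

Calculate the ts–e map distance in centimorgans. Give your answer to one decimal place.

The two most frequent classes, + + (470) and ts e (485), are the parental types, so the F1 was + + / ts e.
The recombinant classes are + e and ts +: 153 + 155 = 308.
Recombination frequency = 308/1263 = 0.2439 ≈ 24.4%, i.e. 24.4 centimorgans.

24.4 centimorgans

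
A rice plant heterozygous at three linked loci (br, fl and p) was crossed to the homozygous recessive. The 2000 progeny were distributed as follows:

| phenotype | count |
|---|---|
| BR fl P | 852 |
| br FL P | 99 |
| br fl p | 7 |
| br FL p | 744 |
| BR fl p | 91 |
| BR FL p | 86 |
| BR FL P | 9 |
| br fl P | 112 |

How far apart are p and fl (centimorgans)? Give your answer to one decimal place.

10.3 centimorgans

The two most frequent reciprocal classes, BR fl P and br FL p, are the parental types, so the F1 was BR fl P / br FL p.
The two rarest classes, BR FL P and br fl p, are the double crossovers. Comparing them with the parentals, only the fl allele has switched, so fl is the middle locus and the order is p – fl – br.
Crossovers in the p–fl interval produce the single-crossover classes BR fl p and br FL P (91 + 99 = 190) plus the double crossovers (16).
RF(p–fl) = (190 + 16) / 2000 = 206/2000 = 0.1030 → 10.3 centimorgans.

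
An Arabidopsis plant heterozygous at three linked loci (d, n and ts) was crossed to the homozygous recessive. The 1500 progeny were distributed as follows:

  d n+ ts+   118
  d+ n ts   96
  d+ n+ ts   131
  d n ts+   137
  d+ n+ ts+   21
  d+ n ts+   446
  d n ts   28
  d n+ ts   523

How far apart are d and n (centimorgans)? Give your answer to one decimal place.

The two most frequent reciprocal classes, d n+ ts and d+ n ts+, are the parental types, so the F1 was d n+ ts / d+ n ts+.
The two rarest classes, d n ts and d+ n+ ts+, are the double crossovers. Comparing them with the parentals, only the n allele has switched, so n is the middle locus and the order is ts – n – d.
Crossovers in the n–d interval produce the single-crossover classes d+ n+ ts and d n ts+ (131 + 137 = 268) plus the double crossovers (49).
RF(n–d) = (268 + 49) / 1500 = 317/1500 = 0.2113 → 21.1 centimorgans.

21.1 centimorgans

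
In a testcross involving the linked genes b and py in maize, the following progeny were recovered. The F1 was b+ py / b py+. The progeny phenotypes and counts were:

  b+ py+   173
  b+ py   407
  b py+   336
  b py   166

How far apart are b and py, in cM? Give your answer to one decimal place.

The recombinant classes are b+ py+ and b py: 173 + 166 = 339.
Recombination frequency = 339/1082 = 0.3133 ≈ 31.3%, i.e. 31.3 cM.

31.3 cM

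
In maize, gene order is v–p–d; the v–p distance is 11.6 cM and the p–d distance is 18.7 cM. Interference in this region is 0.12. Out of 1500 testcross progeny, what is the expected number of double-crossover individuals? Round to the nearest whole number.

29

Map distances give recombination frequencies of 0.116 and 0.187 for the two intervals.
With interference 0.12 (so coincidence = 0.88), expected double-crossover frequency = 0.116 × 0.187 × 0.88 = 0.01909.
Expected number = 0.01909 × 1500 = 28.63 ≈ 29.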